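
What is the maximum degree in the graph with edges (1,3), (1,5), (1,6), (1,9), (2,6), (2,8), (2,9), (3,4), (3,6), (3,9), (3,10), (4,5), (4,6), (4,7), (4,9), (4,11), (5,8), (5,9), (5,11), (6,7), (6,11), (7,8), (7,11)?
6 (attained at vertices 4, 6)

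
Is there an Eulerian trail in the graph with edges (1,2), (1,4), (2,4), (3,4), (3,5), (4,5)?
Yes — and in fact it has an Eulerian circuit (the graph is connected and all 5 vertices have even degree)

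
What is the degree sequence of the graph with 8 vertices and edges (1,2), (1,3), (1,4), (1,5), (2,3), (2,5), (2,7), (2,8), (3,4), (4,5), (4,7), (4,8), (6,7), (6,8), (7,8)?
[5, 5, 4, 4, 4, 3, 3, 2] (degrees: deg(1)=4, deg(2)=5, deg(3)=3, deg(4)=5, deg(5)=3, deg(6)=2, deg(7)=4, deg(8)=4)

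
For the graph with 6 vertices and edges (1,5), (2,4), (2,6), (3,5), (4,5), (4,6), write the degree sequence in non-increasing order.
[3, 3, 2, 2, 1, 1] (degrees: deg(1)=1, deg(2)=2, deg(3)=1, deg(4)=3, deg(5)=3, deg(6)=2)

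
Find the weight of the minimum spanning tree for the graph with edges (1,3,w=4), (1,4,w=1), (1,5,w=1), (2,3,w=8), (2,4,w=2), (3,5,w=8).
8 (MST edges: (1,3,w=4), (1,4,w=1), (1,5,w=1), (2,4,w=2); sum of weights 4 + 1 + 1 + 2 = 8)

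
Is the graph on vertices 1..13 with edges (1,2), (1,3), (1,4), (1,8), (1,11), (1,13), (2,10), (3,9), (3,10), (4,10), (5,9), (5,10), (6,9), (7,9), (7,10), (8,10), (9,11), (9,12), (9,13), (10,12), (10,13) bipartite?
Yes. Partition: {1, 9, 10}, {2, 3, 4, 5, 6, 7, 8, 11, 12, 13}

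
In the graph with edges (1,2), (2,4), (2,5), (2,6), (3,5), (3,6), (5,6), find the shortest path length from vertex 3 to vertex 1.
3 (path: 3 -> 6 -> 2 -> 1, 3 edges)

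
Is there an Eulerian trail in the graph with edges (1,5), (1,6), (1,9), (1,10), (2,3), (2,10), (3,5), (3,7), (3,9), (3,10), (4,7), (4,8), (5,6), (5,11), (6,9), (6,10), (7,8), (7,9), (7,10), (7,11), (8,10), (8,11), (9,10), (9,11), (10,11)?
Yes (the graph is connected and exactly 2 vertices have odd degree: {3, 11}; any Eulerian path must start and end at those)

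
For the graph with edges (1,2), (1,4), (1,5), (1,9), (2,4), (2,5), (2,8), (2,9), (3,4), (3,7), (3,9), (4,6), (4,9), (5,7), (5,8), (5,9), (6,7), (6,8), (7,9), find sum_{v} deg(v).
38 (handshake: sum of degrees = 2|E| = 2 x 19 = 38)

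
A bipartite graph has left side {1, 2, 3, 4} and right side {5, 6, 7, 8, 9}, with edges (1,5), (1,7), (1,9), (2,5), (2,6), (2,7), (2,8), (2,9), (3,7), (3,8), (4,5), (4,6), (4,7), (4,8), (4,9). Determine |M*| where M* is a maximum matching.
4 (matching: (1,9), (2,8), (3,7), (4,6); upper bound min(|L|,|R|) = min(4,5) = 4)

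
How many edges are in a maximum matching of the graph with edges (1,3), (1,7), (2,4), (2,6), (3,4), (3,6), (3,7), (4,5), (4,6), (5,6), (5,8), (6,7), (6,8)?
4 (matching: (1,3), (2,4), (5,8), (6,7); upper bound floor(n/2) = floor(8/2) = 4)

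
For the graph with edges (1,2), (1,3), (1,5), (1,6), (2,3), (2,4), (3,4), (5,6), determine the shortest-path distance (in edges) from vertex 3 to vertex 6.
2 (path: 3 -> 1 -> 6, 2 edges)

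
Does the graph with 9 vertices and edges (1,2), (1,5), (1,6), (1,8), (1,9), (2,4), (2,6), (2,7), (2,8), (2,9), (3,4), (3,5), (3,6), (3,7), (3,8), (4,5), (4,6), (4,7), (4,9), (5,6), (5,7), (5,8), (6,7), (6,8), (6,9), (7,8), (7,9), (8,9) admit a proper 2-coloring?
No (odd cycle of length 3: 9 -> 1 -> 2 -> 9)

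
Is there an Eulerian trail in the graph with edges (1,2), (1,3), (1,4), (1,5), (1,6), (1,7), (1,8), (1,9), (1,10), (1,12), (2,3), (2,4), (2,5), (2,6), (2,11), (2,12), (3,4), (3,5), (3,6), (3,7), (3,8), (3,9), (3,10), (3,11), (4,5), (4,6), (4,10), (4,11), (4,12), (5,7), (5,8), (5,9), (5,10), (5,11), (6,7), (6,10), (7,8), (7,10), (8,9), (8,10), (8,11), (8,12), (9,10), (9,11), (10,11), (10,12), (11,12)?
Yes (the graph is connected and exactly 2 vertices have odd degree: {2, 5}; any Eulerian path must start and end at those)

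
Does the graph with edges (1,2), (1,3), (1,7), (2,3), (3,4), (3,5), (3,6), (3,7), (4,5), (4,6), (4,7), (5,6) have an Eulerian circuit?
No (4 vertices have odd degree: {1, 5, 6, 7}; Eulerian circuit requires 0)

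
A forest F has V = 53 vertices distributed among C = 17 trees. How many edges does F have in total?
36 (Each of the 17 component trees on V_i vertices has V_i - 1 edges; summing gives V - C = 53 - 17 = 36)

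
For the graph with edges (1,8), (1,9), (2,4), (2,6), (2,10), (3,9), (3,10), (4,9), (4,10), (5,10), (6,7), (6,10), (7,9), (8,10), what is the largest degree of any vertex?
6 (attained at vertex 10)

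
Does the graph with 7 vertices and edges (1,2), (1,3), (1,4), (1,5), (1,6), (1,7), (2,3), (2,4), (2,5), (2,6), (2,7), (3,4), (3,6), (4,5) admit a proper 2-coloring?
No (odd cycle of length 3: 2 -> 1 -> 3 -> 2)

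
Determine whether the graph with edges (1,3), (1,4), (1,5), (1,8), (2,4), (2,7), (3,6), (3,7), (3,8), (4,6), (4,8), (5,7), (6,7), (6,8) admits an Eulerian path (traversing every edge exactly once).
Yes — and in fact it has an Eulerian circuit (the graph is connected and all 8 vertices have even degree)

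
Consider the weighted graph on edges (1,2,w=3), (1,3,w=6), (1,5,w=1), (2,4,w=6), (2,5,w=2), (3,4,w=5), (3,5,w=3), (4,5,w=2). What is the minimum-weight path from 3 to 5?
3 (path: 3 -> 5; weights 3 = 3)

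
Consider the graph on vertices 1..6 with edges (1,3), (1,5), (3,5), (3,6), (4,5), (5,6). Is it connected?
No, it has 2 components: {1, 3, 4, 5, 6}, {2}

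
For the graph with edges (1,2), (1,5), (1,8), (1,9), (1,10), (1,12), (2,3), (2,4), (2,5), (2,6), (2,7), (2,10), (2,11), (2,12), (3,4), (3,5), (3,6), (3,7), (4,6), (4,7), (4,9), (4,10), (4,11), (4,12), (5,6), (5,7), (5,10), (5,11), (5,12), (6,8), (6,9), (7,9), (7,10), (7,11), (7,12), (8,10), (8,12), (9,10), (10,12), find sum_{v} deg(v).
78 (handshake: sum of degrees = 2|E| = 2 x 39 = 78)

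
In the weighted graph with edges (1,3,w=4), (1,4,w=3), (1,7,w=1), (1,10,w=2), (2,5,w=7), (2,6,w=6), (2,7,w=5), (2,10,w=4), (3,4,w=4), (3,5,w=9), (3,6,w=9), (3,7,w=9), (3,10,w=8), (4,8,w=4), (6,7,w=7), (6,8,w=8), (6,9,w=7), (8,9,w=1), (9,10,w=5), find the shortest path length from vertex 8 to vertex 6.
8 (path: 8 -> 6; weights 8 = 8)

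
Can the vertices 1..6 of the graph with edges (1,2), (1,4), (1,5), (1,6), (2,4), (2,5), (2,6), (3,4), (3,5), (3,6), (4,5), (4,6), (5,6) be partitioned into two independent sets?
No (odd cycle of length 3: 4 -> 1 -> 2 -> 4)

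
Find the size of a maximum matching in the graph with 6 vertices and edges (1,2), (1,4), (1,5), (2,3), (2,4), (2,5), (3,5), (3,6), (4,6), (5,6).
3 (matching: (1,5), (2,4), (3,6); upper bound floor(n/2) = floor(6/2) = 3)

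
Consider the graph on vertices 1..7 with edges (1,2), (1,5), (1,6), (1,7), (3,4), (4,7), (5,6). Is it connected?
Yes (BFS from 1 visits [1, 2, 5, 6, 7, 4, 3] — all 7 vertices reached)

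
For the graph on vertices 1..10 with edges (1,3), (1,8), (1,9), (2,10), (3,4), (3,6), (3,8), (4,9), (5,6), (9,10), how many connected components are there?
2 (components: {1, 2, 3, 4, 5, 6, 8, 9, 10}, {7})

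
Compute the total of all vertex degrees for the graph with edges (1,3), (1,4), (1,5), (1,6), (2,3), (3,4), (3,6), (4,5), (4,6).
18 (handshake: sum of degrees = 2|E| = 2 x 9 = 18)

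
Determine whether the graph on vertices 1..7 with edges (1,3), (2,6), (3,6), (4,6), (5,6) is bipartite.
Yes. Partition: {1, 6, 7}, {2, 3, 4, 5}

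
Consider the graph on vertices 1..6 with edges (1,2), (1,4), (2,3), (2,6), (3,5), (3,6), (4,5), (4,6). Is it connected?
Yes (BFS from 1 visits [1, 2, 4, 3, 6, 5] — all 6 vertices reached)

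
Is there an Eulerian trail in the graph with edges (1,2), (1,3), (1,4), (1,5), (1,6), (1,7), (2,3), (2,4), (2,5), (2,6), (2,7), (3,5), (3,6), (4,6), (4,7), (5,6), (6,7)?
Yes — and in fact it has an Eulerian circuit (the graph is connected and all 7 vertices have even degree)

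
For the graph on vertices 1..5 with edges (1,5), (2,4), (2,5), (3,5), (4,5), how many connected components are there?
1 (components: {1, 2, 3, 4, 5})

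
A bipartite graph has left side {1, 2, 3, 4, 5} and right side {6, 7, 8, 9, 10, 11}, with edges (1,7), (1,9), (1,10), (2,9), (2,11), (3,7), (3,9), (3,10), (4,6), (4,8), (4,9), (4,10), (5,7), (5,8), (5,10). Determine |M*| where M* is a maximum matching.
5 (matching: (1,10), (2,11), (3,9), (4,8), (5,7); upper bound min(|L|,|R|) = min(5,6) = 5)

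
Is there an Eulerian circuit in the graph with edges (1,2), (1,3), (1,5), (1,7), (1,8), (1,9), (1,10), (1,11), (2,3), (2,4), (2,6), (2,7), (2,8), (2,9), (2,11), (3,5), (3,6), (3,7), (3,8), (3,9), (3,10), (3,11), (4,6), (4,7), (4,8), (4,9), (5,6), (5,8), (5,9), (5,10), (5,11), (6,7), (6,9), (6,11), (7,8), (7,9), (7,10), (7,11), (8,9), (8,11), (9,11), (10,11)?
No (8 vertices have odd degree: {3, 4, 5, 6, 7, 9, 10, 11}; Eulerian circuit requires 0)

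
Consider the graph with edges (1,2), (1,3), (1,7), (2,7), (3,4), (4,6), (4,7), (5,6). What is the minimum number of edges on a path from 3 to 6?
2 (path: 3 -> 4 -> 6, 2 edges)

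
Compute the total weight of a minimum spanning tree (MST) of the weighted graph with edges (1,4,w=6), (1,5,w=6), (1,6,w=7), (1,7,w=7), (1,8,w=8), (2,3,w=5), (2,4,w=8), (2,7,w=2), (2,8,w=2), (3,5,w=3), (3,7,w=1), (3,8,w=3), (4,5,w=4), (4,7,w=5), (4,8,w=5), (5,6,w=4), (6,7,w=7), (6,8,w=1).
19 (MST edges: (1,5,w=6), (2,7,w=2), (2,8,w=2), (3,5,w=3), (3,7,w=1), (4,5,w=4), (6,8,w=1); sum of weights 6 + 2 + 2 + 3 + 1 + 4 + 1 = 19)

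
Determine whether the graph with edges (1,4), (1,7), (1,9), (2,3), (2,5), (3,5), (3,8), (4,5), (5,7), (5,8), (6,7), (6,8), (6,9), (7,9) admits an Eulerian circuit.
No (6 vertices have odd degree: {1, 3, 5, 6, 8, 9}; Eulerian circuit requires 0)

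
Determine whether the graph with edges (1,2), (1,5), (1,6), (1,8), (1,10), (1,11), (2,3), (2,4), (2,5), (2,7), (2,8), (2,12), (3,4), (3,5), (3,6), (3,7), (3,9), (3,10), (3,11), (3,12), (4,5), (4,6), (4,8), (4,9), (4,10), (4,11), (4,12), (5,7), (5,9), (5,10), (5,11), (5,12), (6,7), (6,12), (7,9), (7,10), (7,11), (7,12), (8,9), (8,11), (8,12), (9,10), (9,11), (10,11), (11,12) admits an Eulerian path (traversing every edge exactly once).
No (8 vertices have odd degree: {2, 3, 4, 5, 6, 9, 10, 11}; Eulerian path requires 0 or 2)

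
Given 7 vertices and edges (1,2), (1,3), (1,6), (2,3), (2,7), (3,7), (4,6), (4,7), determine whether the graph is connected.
No, it has 2 components: {1, 2, 3, 4, 6, 7}, {5}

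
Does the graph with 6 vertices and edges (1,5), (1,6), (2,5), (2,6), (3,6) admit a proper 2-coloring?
Yes. Partition: {1, 2, 3, 4}, {5, 6}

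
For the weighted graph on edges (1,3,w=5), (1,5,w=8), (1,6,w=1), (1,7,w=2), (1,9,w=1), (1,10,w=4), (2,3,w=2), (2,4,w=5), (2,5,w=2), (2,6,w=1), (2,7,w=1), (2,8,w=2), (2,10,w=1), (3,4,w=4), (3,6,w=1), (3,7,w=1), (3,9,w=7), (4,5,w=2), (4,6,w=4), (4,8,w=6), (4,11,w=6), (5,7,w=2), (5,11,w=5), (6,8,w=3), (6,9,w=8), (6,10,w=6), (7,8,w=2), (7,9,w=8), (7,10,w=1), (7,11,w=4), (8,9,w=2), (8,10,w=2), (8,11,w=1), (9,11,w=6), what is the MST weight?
13 (MST edges: (1,6,w=1), (1,9,w=1), (2,5,w=2), (2,6,w=1), (2,7,w=1), (2,8,w=2), (2,10,w=1), (3,6,w=1), (4,5,w=2), (8,11,w=1); sum of weights 1 + 1 + 2 + 1 + 1 + 2 + 1 + 1 + 2 + 1 = 13)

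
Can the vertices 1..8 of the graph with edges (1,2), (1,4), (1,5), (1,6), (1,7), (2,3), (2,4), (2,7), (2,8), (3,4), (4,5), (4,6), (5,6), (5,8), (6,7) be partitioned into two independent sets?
No (odd cycle of length 3: 7 -> 1 -> 2 -> 7)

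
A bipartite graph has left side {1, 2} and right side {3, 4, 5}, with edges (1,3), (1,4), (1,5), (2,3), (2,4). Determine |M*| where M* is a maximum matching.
2 (matching: (1,5), (2,4); upper bound min(|L|,|R|) = min(2,3) = 2)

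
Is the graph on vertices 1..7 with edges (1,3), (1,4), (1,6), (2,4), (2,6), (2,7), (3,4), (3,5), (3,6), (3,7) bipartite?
No (odd cycle of length 3: 4 -> 1 -> 3 -> 4)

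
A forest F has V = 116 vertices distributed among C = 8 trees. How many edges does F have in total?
108 (Each of the 8 component trees on V_i vertices has V_i - 1 edges; summing gives V - C = 116 - 8 = 108)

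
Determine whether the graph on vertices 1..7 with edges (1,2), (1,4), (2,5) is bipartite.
Yes. Partition: {1, 3, 5, 6, 7}, {2, 4}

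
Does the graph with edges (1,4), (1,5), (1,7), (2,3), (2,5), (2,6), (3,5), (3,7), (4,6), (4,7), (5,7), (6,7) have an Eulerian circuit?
No (6 vertices have odd degree: {1, 2, 3, 4, 6, 7}; Eulerian circuit requires 0)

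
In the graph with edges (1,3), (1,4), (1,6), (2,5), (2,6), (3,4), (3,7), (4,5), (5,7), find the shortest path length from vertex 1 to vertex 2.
2 (path: 1 -> 6 -> 2, 2 edges)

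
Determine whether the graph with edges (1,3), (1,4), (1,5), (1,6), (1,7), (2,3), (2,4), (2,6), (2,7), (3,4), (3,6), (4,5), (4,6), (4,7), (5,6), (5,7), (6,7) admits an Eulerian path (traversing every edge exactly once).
Yes (the graph is connected and exactly 2 vertices have odd degree: {1, 7}; any Eulerian path must start and end at those)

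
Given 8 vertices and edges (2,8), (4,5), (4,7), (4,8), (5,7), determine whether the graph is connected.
No, it has 4 components: {1}, {2, 4, 5, 7, 8}, {3}, {6}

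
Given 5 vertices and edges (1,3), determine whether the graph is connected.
No, it has 4 components: {1, 3}, {2}, {4}, {5}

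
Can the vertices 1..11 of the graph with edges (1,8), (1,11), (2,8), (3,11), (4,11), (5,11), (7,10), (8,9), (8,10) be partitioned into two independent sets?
Yes. Partition: {1, 2, 3, 4, 5, 6, 9, 10}, {7, 8, 11}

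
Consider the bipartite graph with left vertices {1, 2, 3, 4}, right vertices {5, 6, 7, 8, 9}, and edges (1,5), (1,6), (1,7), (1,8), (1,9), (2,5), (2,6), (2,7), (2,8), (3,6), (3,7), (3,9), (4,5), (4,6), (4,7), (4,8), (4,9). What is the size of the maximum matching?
4 (matching: (1,9), (2,8), (3,7), (4,6); upper bound min(|L|,|R|) = min(4,5) = 4)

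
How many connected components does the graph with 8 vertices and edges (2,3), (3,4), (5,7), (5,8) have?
4 (components: {1}, {2, 3, 4}, {5, 7, 8}, {6})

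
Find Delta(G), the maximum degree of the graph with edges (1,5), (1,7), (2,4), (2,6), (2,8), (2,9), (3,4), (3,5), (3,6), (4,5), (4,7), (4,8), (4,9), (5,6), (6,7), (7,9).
6 (attained at vertex 4)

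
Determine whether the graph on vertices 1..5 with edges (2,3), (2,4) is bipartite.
Yes. Partition: {1, 2, 5}, {3, 4}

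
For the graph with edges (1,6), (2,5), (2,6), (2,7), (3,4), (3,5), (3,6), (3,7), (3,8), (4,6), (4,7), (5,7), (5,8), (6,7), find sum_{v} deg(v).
28 (handshake: sum of degrees = 2|E| = 2 x 14 = 28)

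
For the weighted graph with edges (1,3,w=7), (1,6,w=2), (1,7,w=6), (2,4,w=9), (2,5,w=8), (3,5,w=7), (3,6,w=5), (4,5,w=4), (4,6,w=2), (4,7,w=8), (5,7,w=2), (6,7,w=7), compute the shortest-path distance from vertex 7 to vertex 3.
9 (path: 7 -> 5 -> 3; weights 2 + 7 = 9)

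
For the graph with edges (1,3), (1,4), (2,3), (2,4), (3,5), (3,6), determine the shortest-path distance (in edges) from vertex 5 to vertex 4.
3 (path: 5 -> 3 -> 2 -> 4, 3 edges)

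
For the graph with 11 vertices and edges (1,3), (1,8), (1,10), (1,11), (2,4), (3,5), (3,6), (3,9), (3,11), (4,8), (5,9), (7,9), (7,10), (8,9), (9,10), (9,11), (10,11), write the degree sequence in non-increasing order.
[6, 5, 4, 4, 4, 3, 2, 2, 2, 1, 1] (degrees: deg(1)=4, deg(2)=1, deg(3)=5, deg(4)=2, deg(5)=2, deg(6)=1, deg(7)=2, deg(8)=3, deg(9)=6, deg(10)=4, deg(11)=4)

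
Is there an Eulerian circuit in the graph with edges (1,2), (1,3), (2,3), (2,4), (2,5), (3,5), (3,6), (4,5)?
No (2 vertices have odd degree: {5, 6}; Eulerian circuit requires 0)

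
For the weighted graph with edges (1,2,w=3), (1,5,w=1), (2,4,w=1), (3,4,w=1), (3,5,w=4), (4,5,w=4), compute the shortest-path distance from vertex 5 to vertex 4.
4 (path: 5 -> 4; weights 4 = 4)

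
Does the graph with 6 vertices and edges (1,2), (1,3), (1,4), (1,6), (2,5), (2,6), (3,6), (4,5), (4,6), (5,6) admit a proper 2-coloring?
No (odd cycle of length 3: 4 -> 1 -> 6 -> 4)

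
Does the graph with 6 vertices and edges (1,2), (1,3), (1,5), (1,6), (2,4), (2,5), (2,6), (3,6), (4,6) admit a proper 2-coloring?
No (odd cycle of length 3: 6 -> 1 -> 3 -> 6)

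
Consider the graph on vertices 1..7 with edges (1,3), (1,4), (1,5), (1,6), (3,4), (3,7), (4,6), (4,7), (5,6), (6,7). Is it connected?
No, it has 2 components: {1, 3, 4, 5, 6, 7}, {2}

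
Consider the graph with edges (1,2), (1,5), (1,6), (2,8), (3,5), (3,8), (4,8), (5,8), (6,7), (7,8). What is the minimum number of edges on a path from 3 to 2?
2 (path: 3 -> 8 -> 2, 2 edges)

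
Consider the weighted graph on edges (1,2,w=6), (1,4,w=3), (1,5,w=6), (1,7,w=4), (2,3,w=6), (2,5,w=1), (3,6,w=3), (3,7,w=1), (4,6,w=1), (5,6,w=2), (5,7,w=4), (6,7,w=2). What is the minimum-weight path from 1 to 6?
4 (path: 1 -> 4 -> 6; weights 3 + 1 = 4)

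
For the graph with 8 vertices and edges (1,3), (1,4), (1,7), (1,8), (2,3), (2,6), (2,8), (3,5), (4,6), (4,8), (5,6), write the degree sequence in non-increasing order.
[4, 3, 3, 3, 3, 3, 2, 1] (degrees: deg(1)=4, deg(2)=3, deg(3)=3, deg(4)=3, deg(5)=2, deg(6)=3, deg(7)=1, deg(8)=3)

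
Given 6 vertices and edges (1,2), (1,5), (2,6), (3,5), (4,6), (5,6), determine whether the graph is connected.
Yes (BFS from 1 visits [1, 2, 5, 6, 3, 4] — all 6 vertices reached)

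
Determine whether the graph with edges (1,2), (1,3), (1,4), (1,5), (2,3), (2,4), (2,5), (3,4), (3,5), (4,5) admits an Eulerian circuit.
Yes (the graph is connected and all 5 vertices have even degree)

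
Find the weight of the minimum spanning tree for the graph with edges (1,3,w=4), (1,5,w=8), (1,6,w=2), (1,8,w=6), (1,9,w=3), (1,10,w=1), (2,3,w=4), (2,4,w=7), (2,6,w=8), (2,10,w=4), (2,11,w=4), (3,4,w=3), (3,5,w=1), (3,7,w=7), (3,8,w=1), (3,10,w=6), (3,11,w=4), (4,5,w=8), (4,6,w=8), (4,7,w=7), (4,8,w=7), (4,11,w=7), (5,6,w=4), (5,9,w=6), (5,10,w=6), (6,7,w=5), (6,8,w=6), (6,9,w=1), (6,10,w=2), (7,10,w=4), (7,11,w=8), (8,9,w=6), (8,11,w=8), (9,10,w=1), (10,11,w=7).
24 (MST edges: (1,3,w=4), (1,10,w=1), (2,3,w=4), (2,11,w=4), (3,4,w=3), (3,5,w=1), (3,8,w=1), (6,9,w=1), (7,10,w=4), (9,10,w=1); sum of weights 4 + 1 + 4 + 4 + 3 + 1 + 1 + 1 + 4 + 1 = 24)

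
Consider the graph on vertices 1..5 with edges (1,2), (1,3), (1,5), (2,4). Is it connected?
Yes (BFS from 1 visits [1, 2, 3, 5, 4] — all 5 vertices reached)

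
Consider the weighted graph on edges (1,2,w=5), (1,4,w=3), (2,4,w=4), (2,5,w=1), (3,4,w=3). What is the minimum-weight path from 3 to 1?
6 (path: 3 -> 4 -> 1; weights 3 + 3 = 6)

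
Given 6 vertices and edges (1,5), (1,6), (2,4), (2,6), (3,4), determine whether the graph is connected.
Yes (BFS from 1 visits [1, 5, 6, 2, 4, 3] — all 6 vertices reached)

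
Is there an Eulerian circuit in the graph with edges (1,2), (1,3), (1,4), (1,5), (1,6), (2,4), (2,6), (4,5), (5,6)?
No (6 vertices have odd degree: {1, 2, 3, 4, 5, 6}; Eulerian circuit requires 0)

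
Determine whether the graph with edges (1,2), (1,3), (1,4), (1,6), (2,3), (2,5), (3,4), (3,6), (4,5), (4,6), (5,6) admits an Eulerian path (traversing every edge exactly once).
Yes (the graph is connected and exactly 2 vertices have odd degree: {2, 5}; any Eulerian path must start and end at those)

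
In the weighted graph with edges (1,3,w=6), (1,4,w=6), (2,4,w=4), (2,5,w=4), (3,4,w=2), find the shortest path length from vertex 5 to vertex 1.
14 (path: 5 -> 2 -> 4 -> 1; weights 4 + 4 + 6 = 14)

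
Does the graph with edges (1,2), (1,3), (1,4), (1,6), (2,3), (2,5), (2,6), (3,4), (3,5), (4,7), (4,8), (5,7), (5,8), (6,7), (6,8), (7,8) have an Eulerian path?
Yes — and in fact it has an Eulerian circuit (the graph is connected and all 8 vertices have even degree)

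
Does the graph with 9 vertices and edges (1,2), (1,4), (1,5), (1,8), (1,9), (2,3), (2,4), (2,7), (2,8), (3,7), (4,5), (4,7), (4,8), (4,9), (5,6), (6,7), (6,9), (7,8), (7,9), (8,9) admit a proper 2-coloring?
No (odd cycle of length 3: 2 -> 1 -> 4 -> 2)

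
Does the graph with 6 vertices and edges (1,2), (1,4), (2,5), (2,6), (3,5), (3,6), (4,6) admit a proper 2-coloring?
Yes. Partition: {1, 5, 6}, {2, 3, 4}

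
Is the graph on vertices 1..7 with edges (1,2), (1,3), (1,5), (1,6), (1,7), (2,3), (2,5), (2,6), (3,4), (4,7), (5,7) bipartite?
No (odd cycle of length 3: 5 -> 1 -> 2 -> 5)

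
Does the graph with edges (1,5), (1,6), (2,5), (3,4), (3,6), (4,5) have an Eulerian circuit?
No (2 vertices have odd degree: {2, 5}; Eulerian circuit requires 0)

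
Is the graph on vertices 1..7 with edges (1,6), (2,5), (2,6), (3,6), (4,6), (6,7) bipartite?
Yes. Partition: {1, 2, 3, 4, 7}, {5, 6}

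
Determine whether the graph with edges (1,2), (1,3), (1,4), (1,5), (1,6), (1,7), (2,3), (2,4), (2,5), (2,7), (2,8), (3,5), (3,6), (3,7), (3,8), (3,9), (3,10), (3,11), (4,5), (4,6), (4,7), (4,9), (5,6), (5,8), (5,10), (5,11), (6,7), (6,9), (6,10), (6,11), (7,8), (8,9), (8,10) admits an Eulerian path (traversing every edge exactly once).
Yes (the graph is connected and exactly 2 vertices have odd degree: {3, 11}; any Eulerian path must start and end at those)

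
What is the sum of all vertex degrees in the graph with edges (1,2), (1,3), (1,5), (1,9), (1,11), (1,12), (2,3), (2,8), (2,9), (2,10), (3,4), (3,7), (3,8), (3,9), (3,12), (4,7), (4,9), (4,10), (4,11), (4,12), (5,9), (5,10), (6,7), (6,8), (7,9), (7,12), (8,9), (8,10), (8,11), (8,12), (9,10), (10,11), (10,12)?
66 (handshake: sum of degrees = 2|E| = 2 x 33 = 66)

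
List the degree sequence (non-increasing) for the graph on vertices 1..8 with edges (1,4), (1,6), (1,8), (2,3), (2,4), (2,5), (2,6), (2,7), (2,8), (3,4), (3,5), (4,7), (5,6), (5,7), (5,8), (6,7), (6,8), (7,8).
[6, 5, 5, 5, 5, 4, 3, 3] (degrees: deg(1)=3, deg(2)=6, deg(3)=3, deg(4)=4, deg(5)=5, deg(6)=5, deg(7)=5, deg(8)=5)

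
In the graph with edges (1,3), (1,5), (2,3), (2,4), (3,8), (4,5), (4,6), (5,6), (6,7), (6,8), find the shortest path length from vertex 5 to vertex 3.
2 (path: 5 -> 1 -> 3, 2 edges)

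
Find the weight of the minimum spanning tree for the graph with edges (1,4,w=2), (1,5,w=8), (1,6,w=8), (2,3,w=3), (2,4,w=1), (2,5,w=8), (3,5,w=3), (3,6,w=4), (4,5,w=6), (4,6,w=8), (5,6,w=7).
13 (MST edges: (1,4,w=2), (2,3,w=3), (2,4,w=1), (3,5,w=3), (3,6,w=4); sum of weights 2 + 3 + 1 + 3 + 4 = 13)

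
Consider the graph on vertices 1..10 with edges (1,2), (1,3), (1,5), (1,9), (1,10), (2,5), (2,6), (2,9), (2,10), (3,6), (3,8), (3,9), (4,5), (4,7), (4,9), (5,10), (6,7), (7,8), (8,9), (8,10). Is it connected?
Yes (BFS from 1 visits [1, 2, 3, 5, 9, 10, 6, 8, 4, 7] — all 10 vertices reached)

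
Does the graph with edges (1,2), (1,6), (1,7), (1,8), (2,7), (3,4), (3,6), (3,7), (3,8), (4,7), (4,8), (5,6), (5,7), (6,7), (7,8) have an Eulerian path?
Yes (the graph is connected and exactly 2 vertices have odd degree: {4, 7}; any Eulerian path must start and end at those)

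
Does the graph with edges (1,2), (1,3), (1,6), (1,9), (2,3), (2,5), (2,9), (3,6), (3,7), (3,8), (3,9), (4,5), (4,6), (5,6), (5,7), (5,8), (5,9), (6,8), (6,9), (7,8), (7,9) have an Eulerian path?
Yes — and in fact it has an Eulerian circuit (the graph is connected and all 9 vertices have even degree)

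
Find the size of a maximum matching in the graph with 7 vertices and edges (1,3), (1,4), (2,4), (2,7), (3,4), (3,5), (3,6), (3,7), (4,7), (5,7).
3 (matching: (2,4), (3,6), (5,7); upper bound floor(n/2) = floor(7/2) = 3)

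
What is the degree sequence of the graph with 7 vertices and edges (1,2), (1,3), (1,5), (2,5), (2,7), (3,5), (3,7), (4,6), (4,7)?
[3, 3, 3, 3, 3, 2, 1] (degrees: deg(1)=3, deg(2)=3, deg(3)=3, deg(4)=2, deg(5)=3, deg(6)=1, deg(7)=3)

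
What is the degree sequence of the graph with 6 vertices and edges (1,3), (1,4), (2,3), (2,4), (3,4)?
[3, 3, 2, 2, 0, 0] (degrees: deg(1)=2, deg(2)=2, deg(3)=3, deg(4)=3, deg(5)=0, deg(6)=0)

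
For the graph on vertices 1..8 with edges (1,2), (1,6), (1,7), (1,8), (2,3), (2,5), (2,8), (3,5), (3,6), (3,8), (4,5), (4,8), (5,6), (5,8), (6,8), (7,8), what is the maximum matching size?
4 (matching: (1,7), (2,5), (3,6), (4,8); upper bound floor(n/2) = floor(8/2) = 4)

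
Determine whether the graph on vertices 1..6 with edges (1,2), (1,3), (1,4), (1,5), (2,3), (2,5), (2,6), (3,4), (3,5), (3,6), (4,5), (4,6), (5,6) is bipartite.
No (odd cycle of length 3: 3 -> 1 -> 4 -> 3)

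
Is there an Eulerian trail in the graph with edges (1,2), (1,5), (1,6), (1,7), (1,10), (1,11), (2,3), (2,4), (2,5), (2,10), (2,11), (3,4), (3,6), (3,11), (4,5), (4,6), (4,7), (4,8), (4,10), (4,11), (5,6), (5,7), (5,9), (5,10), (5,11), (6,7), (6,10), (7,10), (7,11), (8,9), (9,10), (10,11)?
Yes (the graph is connected and exactly 2 vertices have odd degree: {9, 11}; any Eulerian path must start and end at those)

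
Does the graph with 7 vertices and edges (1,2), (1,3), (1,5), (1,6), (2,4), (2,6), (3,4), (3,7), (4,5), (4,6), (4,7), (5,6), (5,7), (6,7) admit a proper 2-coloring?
No (odd cycle of length 3: 6 -> 1 -> 2 -> 6)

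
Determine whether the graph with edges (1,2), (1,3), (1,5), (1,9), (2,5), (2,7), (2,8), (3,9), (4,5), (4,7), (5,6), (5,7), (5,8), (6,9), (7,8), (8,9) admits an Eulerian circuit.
Yes (the graph is connected and all 9 vertices have even degree)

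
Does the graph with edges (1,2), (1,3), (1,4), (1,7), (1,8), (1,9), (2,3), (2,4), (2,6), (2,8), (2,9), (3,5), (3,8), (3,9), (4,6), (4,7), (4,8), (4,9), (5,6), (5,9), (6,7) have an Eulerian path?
No (4 vertices have odd degree: {3, 5, 7, 9}; Eulerian path requires 0 or 2)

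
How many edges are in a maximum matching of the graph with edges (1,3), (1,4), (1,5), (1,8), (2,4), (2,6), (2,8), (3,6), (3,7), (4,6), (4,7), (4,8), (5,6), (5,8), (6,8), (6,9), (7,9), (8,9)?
4 (matching: (1,5), (2,6), (4,8), (7,9); upper bound floor(n/2) = floor(9/2) = 4)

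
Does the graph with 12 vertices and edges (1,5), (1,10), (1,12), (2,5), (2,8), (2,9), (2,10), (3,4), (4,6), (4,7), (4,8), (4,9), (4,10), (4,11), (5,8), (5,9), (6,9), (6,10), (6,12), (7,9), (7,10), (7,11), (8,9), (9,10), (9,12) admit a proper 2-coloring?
No (odd cycle of length 3: 6 -> 10 -> 9 -> 6)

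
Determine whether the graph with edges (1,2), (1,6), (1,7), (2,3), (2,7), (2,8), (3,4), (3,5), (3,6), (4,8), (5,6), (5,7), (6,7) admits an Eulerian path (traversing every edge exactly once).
Yes (the graph is connected and exactly 2 vertices have odd degree: {1, 5}; any Eulerian path must start and end at those)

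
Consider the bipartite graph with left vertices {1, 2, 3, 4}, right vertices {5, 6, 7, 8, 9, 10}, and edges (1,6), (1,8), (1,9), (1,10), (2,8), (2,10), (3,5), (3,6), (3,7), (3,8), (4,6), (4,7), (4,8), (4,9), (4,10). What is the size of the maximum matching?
4 (matching: (1,10), (2,8), (3,7), (4,9); upper bound min(|L|,|R|) = min(4,6) = 4)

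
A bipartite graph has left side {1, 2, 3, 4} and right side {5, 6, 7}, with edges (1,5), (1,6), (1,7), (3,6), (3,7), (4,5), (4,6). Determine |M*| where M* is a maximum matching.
3 (matching: (1,7), (3,6), (4,5); upper bound min(|L|,|R|) = min(4,3) = 3)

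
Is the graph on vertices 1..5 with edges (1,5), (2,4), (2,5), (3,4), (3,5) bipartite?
Yes. Partition: {1, 2, 3}, {4, 5}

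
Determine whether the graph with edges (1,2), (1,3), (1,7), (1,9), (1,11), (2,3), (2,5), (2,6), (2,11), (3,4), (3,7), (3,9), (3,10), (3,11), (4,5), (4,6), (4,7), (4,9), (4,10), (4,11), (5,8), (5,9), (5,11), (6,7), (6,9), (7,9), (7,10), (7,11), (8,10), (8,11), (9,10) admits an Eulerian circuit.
No (10 vertices have odd degree: {1, 2, 3, 4, 5, 7, 8, 9, 10, 11}; Eulerian circuit requires 0)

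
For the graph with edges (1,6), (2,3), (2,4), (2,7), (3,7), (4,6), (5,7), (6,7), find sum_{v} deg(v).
16 (handshake: sum of degrees = 2|E| = 2 x 8 = 16)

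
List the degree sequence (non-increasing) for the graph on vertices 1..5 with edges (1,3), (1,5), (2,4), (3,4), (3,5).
[3, 2, 2, 2, 1] (degrees: deg(1)=2, deg(2)=1, deg(3)=3, deg(4)=2, deg(5)=2)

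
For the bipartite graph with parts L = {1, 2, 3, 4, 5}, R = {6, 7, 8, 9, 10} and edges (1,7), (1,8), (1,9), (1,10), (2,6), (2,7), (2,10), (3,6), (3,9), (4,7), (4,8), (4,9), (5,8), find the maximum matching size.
5 (matching: (1,10), (2,7), (3,6), (4,9), (5,8); upper bound min(|L|,|R|) = min(5,5) = 5)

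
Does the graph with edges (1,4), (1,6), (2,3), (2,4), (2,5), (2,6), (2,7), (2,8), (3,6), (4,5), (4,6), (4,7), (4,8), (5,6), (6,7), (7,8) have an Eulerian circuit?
No (2 vertices have odd degree: {5, 8}; Eulerian circuit requires 0)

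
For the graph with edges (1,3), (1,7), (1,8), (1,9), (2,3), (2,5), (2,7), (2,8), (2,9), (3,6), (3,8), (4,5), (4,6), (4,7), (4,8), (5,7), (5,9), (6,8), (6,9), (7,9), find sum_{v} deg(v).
40 (handshake: sum of degrees = 2|E| = 2 x 20 = 40)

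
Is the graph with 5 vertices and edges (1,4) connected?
No, it has 4 components: {1, 4}, {2}, {3}, {5}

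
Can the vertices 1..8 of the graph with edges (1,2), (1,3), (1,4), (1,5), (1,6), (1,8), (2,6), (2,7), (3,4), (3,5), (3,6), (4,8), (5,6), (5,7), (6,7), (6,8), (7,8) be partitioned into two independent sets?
No (odd cycle of length 3: 6 -> 1 -> 3 -> 6)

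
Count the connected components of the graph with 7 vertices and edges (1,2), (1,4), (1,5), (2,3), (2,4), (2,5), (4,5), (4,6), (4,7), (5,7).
1 (components: {1, 2, 3, 4, 5, 6, 7})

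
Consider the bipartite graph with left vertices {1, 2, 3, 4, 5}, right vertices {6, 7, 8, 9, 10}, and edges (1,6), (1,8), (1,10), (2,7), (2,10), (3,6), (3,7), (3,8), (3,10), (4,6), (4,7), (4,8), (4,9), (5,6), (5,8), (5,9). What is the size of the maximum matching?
5 (matching: (1,10), (2,7), (3,8), (4,9), (5,6); upper bound min(|L|,|R|) = min(5,5) = 5)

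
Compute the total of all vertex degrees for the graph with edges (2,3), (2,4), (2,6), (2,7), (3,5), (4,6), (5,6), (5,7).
16 (handshake: sum of degrees = 2|E| = 2 x 8 = 16)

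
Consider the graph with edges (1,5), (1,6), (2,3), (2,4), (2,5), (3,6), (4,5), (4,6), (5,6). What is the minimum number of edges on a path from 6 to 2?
2 (path: 6 -> 5 -> 2, 2 edges)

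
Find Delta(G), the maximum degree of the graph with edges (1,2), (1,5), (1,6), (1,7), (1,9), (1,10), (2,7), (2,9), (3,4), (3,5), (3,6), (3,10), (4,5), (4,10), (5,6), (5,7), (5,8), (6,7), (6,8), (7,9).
6 (attained at vertices 1, 5)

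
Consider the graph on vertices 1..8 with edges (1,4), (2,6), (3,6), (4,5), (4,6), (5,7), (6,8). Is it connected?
Yes (BFS from 1 visits [1, 4, 5, 6, 7, 2, 3, 8] — all 8 vertices reached)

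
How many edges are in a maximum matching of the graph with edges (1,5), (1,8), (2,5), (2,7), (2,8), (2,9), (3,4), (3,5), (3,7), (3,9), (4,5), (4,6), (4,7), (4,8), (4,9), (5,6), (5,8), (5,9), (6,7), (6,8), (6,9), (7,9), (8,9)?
4 (matching: (1,8), (3,7), (4,9), (5,6); upper bound floor(n/2) = floor(9/2) = 4)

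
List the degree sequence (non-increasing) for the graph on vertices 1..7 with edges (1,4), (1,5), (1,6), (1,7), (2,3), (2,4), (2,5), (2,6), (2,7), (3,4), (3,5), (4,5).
[5, 4, 4, 4, 3, 2, 2] (degrees: deg(1)=4, deg(2)=5, deg(3)=3, deg(4)=4, deg(5)=4, deg(6)=2, deg(7)=2)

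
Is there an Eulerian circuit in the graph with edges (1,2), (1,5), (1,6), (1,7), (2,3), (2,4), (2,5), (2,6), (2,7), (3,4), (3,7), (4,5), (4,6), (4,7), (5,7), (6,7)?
No (2 vertices have odd degree: {3, 4}; Eulerian circuit requires 0)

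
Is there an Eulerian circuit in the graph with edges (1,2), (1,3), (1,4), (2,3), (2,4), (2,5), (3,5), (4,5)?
No (4 vertices have odd degree: {1, 3, 4, 5}; Eulerian circuit requires 0)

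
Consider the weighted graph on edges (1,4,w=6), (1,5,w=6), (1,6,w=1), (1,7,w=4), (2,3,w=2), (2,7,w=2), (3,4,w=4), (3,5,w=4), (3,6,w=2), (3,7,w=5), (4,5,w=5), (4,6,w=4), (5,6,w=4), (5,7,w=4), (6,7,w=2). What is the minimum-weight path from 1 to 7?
3 (path: 1 -> 6 -> 7; weights 1 + 2 = 3)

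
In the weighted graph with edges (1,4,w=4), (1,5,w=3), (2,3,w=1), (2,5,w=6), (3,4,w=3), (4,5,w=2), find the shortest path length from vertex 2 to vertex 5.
6 (path: 2 -> 5; weights 6 = 6)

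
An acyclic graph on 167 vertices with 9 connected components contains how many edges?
158 (Each of the 9 component trees on V_i vertices has V_i - 1 edges; summing gives V - C = 167 - 9 = 158)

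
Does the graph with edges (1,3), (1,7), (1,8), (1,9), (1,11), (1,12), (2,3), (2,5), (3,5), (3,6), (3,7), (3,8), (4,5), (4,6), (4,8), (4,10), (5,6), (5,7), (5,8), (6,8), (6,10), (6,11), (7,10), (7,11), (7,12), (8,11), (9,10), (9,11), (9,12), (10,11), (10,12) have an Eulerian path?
Yes — and in fact it has an Eulerian circuit (the graph is connected and all 12 vertices have even degree)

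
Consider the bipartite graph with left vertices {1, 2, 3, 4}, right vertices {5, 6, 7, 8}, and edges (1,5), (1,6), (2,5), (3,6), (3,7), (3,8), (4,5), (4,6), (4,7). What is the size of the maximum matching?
4 (matching: (1,6), (2,5), (3,8), (4,7); upper bound min(|L|,|R|) = min(4,4) = 4)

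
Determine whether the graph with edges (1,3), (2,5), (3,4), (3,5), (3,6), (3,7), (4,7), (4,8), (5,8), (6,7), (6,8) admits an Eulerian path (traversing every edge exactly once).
No (8 vertices have odd degree: {1, 2, 3, 4, 5, 6, 7, 8}; Eulerian path requires 0 or 2)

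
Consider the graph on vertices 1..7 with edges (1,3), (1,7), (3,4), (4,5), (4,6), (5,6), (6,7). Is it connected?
No, it has 2 components: {1, 3, 4, 5, 6, 7}, {2}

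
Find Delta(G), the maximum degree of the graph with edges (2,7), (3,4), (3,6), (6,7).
2 (attained at vertices 3, 6, 7)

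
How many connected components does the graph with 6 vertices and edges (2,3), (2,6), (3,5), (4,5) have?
2 (components: {1}, {2, 3, 4, 5, 6})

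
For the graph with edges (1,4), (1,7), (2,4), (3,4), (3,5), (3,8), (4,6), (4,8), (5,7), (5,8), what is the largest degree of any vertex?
5 (attained at vertex 4)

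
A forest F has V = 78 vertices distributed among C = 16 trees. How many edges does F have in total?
62 (Each of the 16 component trees on V_i vertices has V_i - 1 edges; summing gives V - C = 78 - 16 = 62)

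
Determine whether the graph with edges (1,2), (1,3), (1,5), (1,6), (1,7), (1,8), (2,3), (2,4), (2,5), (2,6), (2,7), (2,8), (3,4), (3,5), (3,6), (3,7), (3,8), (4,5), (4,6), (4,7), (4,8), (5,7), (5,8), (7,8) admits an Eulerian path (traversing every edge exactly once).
Yes (the graph is connected and exactly 2 vertices have odd degree: {2, 3}; any Eulerian path must start and end at those)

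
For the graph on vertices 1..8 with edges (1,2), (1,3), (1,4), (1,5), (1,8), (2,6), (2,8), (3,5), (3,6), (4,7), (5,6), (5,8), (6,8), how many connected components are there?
1 (components: {1, 2, 3, 4, 5, 6, 7, 8})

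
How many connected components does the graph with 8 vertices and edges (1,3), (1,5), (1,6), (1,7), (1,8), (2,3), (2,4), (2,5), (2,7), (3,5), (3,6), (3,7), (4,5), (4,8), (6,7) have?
1 (components: {1, 2, 3, 4, 5, 6, 7, 8})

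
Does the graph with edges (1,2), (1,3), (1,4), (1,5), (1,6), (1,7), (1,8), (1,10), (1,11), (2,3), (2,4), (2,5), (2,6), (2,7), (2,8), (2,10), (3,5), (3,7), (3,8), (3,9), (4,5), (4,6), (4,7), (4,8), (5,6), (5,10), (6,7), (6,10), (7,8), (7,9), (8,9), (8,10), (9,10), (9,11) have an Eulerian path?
No (4 vertices have odd degree: {1, 7, 8, 9}; Eulerian path requires 0 or 2)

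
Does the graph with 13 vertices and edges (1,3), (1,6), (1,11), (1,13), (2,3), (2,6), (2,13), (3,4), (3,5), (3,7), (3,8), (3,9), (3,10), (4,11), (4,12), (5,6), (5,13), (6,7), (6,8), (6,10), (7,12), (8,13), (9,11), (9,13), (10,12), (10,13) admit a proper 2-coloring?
Yes. Partition: {1, 2, 4, 5, 7, 8, 9, 10}, {3, 6, 11, 12, 13}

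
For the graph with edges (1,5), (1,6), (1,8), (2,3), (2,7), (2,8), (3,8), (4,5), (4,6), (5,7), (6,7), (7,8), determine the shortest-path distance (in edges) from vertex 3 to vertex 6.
3 (path: 3 -> 8 -> 7 -> 6, 3 edges)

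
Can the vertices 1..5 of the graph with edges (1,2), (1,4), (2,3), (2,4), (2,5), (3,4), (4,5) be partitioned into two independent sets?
No (odd cycle of length 3: 4 -> 1 -> 2 -> 4)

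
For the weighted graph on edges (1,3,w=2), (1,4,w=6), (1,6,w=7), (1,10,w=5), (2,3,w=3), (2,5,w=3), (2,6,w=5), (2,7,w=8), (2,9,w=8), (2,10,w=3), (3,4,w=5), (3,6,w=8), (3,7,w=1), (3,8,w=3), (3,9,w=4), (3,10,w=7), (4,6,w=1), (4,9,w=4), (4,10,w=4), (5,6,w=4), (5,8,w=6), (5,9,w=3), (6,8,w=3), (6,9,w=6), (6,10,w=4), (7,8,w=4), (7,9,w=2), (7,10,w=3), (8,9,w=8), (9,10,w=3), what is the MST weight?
21 (MST edges: (1,3,w=2), (2,3,w=3), (2,5,w=3), (2,10,w=3), (3,7,w=1), (3,8,w=3), (4,6,w=1), (6,8,w=3), (7,9,w=2); sum of weights 2 + 3 + 3 + 3 + 1 + 3 + 1 + 3 + 2 = 21)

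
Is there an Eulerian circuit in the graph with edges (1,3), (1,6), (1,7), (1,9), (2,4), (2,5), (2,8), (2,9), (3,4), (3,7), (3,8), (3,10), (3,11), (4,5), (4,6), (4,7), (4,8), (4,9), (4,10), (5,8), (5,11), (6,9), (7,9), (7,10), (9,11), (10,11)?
No (2 vertices have odd degree: {6, 7}; Eulerian circuit requires 0)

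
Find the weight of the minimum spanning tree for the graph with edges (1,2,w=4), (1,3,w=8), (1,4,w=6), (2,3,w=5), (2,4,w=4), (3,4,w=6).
13 (MST edges: (1,2,w=4), (2,3,w=5), (2,4,w=4); sum of weights 4 + 5 + 4 = 13)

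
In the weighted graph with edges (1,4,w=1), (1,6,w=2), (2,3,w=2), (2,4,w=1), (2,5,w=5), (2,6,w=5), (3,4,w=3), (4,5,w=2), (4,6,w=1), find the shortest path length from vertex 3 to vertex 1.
4 (path: 3 -> 4 -> 1; weights 3 + 1 = 4)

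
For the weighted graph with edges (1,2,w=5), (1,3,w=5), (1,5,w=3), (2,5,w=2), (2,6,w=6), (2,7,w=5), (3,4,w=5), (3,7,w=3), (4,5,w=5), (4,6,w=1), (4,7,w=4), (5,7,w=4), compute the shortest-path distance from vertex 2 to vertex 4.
7 (path: 2 -> 5 -> 4; weights 2 + 5 = 7)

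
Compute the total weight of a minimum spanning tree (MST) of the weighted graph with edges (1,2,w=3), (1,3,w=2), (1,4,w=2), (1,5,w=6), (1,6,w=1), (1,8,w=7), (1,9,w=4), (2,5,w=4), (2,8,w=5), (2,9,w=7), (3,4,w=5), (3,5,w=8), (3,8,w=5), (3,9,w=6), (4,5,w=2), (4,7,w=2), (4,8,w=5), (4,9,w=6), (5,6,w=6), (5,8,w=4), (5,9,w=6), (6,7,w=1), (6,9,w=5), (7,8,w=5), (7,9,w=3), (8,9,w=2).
16 (MST edges: (1,2,w=3), (1,3,w=2), (1,4,w=2), (1,6,w=1), (4,5,w=2), (6,7,w=1), (7,9,w=3), (8,9,w=2); sum of weights 3 + 2 + 2 + 1 + 2 + 1 + 3 + 2 = 16)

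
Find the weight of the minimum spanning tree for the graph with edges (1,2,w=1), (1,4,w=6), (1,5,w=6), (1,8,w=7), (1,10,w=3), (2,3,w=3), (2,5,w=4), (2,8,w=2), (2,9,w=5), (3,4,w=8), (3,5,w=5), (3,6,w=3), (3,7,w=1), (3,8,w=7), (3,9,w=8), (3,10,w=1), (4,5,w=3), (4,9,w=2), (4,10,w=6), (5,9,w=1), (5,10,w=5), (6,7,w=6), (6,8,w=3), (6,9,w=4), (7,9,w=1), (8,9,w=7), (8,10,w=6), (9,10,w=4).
15 (MST edges: (1,2,w=1), (1,10,w=3), (2,8,w=2), (3,6,w=3), (3,7,w=1), (3,10,w=1), (4,9,w=2), (5,9,w=1), (7,9,w=1); sum of weights 1 + 3 + 2 + 3 + 1 + 1 + 2 + 1 + 1 = 15)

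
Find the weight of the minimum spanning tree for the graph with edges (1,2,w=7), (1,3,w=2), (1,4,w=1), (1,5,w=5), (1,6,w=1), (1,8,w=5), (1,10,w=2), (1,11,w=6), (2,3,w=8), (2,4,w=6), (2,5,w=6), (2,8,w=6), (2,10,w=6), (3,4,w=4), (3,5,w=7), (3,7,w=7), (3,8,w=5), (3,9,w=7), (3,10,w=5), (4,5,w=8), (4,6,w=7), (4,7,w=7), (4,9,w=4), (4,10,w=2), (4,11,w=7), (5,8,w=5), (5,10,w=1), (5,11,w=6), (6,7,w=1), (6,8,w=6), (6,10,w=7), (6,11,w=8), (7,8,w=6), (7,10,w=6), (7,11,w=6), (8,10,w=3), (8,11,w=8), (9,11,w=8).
27 (MST edges: (1,3,w=2), (1,4,w=1), (1,6,w=1), (1,10,w=2), (1,11,w=6), (2,4,w=6), (4,9,w=4), (5,10,w=1), (6,7,w=1), (8,10,w=3); sum of weights 2 + 1 + 1 + 2 + 6 + 6 + 4 + 1 + 1 + 3 = 27)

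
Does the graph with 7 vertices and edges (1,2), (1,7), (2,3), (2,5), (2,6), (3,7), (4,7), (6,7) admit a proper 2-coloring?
Yes. Partition: {1, 3, 4, 5, 6}, {2, 7}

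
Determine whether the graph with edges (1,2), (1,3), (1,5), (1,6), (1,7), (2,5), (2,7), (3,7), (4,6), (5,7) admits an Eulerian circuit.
No (4 vertices have odd degree: {1, 2, 4, 5}; Eulerian circuit requires 0)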